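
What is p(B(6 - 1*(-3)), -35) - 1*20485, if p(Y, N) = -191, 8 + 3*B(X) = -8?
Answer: -20676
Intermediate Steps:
B(X) = -16/3 (B(X) = -8/3 + (1/3)*(-8) = -8/3 - 8/3 = -16/3)
p(B(6 - 1*(-3)), -35) - 1*20485 = -191 - 1*20485 = -191 - 20485 = -20676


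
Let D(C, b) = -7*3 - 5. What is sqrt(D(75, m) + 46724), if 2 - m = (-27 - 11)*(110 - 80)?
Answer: sqrt(46698) ≈ 216.10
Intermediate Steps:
m = 1142 (m = 2 - (-27 - 11)*(110 - 80) = 2 - (-38)*30 = 2 - 1*(-1140) = 2 + 1140 = 1142)
D(C, b) = -26 (D(C, b) = -21 - 5 = -26)
sqrt(D(75, m) + 46724) = sqrt(-26 + 46724) = sqrt(46698)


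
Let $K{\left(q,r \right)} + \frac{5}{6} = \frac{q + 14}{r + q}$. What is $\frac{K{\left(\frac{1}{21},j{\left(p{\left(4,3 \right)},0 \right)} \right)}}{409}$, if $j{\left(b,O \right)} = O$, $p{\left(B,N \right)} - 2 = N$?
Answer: $\frac{1765}{2454} \approx 0.71923$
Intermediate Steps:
$p{\left(B,N \right)} = 2 + N$
$K{\left(q,r \right)} = - \frac{5}{6} + \frac{14 + q}{q + r}$ ($K{\left(q,r \right)} = - \frac{5}{6} + \frac{q + 14}{r + q} = - \frac{5}{6} + \frac{14 + q}{q + r}$)
$\frac{K{\left(\frac{1}{21},j{\left(p{\left(4,3 \right)},0 \right)} \right)}}{409} = \frac{\frac{1}{6} \frac{1}{\frac{1}{21} + 0} \left(84 + \frac{1}{21} - 0\right)}{409} = \frac{84 + \frac{1}{21} + 0}{6 \left(\frac{1}{21} + 0\right)} \frac{1}{409} = \frac{1}{6} \frac{1}{\frac{1}{21}} \cdot \frac{1765}{21} \cdot \frac{1}{409} = \frac{1}{6} \cdot 21 \cdot \frac{1765}{21} \cdot \frac{1}{409} = \frac{1765}{6} \cdot \frac{1}{409} = \frac{1765}{2454}$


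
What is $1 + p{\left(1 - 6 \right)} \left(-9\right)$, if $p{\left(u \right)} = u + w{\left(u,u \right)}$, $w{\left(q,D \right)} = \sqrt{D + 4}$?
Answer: $46 - 9 i \approx 46.0 - 9.0 i$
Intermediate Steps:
$w{\left(q,D \right)} = \sqrt{4 + D}$
$p{\left(u \right)} = u + \sqrt{4 + u}$
$1 + p{\left(1 - 6 \right)} \left(-9\right) = 1 + \left(\left(1 - 6\right) + \sqrt{4 + \left(1 - 6\right)}\right) \left(-9\right) = 1 + \left(-5 + \sqrt{4 - 5}\right) \left(-9\right) = 1 + \left(-5 + \sqrt{-1}\right) \left(-9\right) = 1 + \left(-5 + i\right) \left(-9\right) = 1 + \left(45 - 9 i\right) = 46 - 9 i$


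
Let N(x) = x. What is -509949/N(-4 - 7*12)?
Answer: 46359/8 ≈ 5794.9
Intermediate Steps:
-509949/N(-4 - 7*12) = -509949/(-4 - 7*12) = -509949/(-4 - 84) = -509949/(-88) = -509949*(-1/88) = 46359/8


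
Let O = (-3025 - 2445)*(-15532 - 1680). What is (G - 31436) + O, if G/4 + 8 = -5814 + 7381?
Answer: 94124440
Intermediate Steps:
G = 6236 (G = -32 + 4*(-5814 + 7381) = -32 + 4*1567 = -32 + 6268 = 6236)
O = 94149640 (O = -5470*(-17212) = 94149640)
(G - 31436) + O = (6236 - 31436) + 94149640 = -25200 + 94149640 = 94124440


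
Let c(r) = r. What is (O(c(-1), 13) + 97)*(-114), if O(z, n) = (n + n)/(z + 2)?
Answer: -14022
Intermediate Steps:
O(z, n) = 2*n/(2 + z) (O(z, n) = (2*n)/(2 + z) = 2*n/(2 + z))
(O(c(-1), 13) + 97)*(-114) = (2*13/(2 - 1) + 97)*(-114) = (2*13/1 + 97)*(-114) = (2*13*1 + 97)*(-114) = (26 + 97)*(-114) = 123*(-114) = -14022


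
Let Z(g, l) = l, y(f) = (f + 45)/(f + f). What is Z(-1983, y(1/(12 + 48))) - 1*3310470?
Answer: -6618239/2 ≈ -3.3091e+6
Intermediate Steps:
y(f) = (45 + f)/(2*f) (y(f) = (45 + f)/((2*f)) = (45 + f)*(1/(2*f)) = (45 + f)/(2*f))
Z(-1983, y(1/(12 + 48))) - 1*3310470 = (45 + 1/(12 + 48))/(2*(1/(12 + 48))) - 1*3310470 = (45 + 1/60)/(2*(1/60)) - 3310470 = (½)*60*(2701/60) - 3310470 = 2701/2 - 3310470 = -6618239/2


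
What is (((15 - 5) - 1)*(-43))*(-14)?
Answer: 5418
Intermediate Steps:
(((15 - 5) - 1)*(-43))*(-14) = ((10 - 1)*(-43))*(-14) = (9*(-43))*(-14) = -387*(-14) = 5418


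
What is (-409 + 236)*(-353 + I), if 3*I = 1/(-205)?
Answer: 37557608/615 ≈ 61069.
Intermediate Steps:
I = -1/615 (I = (1/3)/(-205) = (1/3)*(-1/205) = -1/615 ≈ -0.0016260)
(-409 + 236)*(-353 + I) = (-409 + 236)*(-353 - 1/615) = -173*(-217096/615) = 37557608/615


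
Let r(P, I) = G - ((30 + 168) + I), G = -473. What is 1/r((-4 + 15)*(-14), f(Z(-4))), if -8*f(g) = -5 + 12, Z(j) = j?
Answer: -8/5361 ≈ -0.0014923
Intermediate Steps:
f(g) = -7/8 (f(g) = -(-5 + 12)/8 = -⅛*7 = -7/8)
r(P, I) = -671 - I (r(P, I) = -473 - ((30 + 168) + I) = -473 - (198 + I) = -473 + (-198 - I) = -671 - I)
1/r((-4 + 15)*(-14), f(Z(-4))) = 1/(-671 - 1*(-7/8)) = 1/(-671 + 7/8) = 1/(-5361/8) = -8/5361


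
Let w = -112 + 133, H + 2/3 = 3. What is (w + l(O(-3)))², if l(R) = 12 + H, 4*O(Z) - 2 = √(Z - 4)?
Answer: 11236/9 ≈ 1248.4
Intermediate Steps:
H = 7/3 (H = -⅔ + 3 = 7/3 ≈ 2.3333)
O(Z) = ½ + √(-4 + Z)/4 (O(Z) = ½ + √(Z - 4)/4 = ½ + √(-4 + Z)/4)
l(R) = 43/3 (l(R) = 12 + 7/3 = 43/3)
w = 21
(w + l(O(-3)))² = (21 + 43/3)² = (106/3)² = 11236/9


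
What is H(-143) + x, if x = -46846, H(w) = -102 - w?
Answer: -46805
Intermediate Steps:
H(-143) + x = (-102 - 1*(-143)) - 46846 = (-102 + 143) - 46846 = 41 - 46846 = -46805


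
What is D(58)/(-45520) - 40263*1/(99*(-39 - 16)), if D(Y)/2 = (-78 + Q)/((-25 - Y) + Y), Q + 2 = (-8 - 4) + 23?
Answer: 1527284753/206547000 ≈ 7.3944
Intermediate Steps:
Q = 9 (Q = -2 + ((-8 - 4) + 23) = -2 + (-12 + 23) = -2 + 11 = 9)
D(Y) = 138/25 (D(Y) = 2*((-78 + 9)/((-25 - Y) + Y)) = 2*(-69/(-25)) = 2*(-69*(-1/25)) = 2*(69/25) = 138/25)
D(58)/(-45520) - 40263*1/(99*(-39 - 16)) = (138/25)/(-45520) - 40263*1/(99*(-39 - 16)) = (138/25)*(-1/45520) - 40263/((-55*99)) = -69/569000 - 40263/(-5445) = -69/569000 - 40263*(-1/5445) = -69/569000 + 13421/1815 = 1527284753/206547000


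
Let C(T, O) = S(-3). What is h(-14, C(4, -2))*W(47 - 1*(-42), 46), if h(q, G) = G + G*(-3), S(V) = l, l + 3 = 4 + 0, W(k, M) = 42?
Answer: -84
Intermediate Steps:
l = 1 (l = -3 + (4 + 0) = -3 + 4 = 1)
S(V) = 1
C(T, O) = 1
h(q, G) = -2*G (h(q, G) = G - 3*G = -2*G)
h(-14, C(4, -2))*W(47 - 1*(-42), 46) = -2*1*42 = -2*42 = -84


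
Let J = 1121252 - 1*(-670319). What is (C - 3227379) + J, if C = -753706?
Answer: -2189514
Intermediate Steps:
J = 1791571 (J = 1121252 + 670319 = 1791571)
(C - 3227379) + J = (-753706 - 3227379) + 1791571 = -3981085 + 1791571 = -2189514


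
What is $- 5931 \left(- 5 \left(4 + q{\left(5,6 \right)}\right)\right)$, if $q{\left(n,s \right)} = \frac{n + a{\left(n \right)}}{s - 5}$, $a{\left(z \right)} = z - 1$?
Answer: $385515$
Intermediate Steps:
$a{\left(z \right)} = -1 + z$ ($a{\left(z \right)} = z - 1 = -1 + z$)
$q{\left(n,s \right)} = \frac{-1 + 2 n}{-5 + s}$ ($q{\left(n,s \right)} = \frac{n + \left(-1 + n\right)}{s - 5} = \frac{-1 + 2 n}{-5 + s}$)
$- 5931 \left(- 5 \left(4 + q{\left(5,6 \right)}\right)\right) = - 5931 \left(- 5 \left(4 + \frac{-1 + 2 \cdot 5}{-5 + 6}\right)\right) = - 5931 \left(- 5 \left(4 + \frac{-1 + 10}{1}\right)\right) = - 5931 \left(- 5 \left(4 + 1 \cdot 9\right)\right) = - 5931 \left(- 5 \left(4 + 9\right)\right) = - 5931 \left(\left(-5\right) 13\right) = \left(-5931\right) \left(-65\right) = 385515$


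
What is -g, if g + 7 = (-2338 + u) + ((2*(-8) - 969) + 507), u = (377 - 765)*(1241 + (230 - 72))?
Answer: 545635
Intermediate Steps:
u = -542812 (u = -388*(1241 + 158) = -388*1399 = -542812)
g = -545635 (g = -7 + ((-2338 - 542812) + ((2*(-8) - 969) + 507)) = -7 + (-545150 + ((-16 - 969) + 507)) = -7 + (-545150 + (-985 + 507)) = -7 + (-545150 - 478) = -7 - 545628 = -545635)
-g = -1*(-545635) = 545635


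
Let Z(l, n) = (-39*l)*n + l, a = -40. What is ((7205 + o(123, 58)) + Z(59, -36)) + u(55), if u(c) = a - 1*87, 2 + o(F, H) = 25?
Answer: 89996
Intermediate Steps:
o(F, H) = 23 (o(F, H) = -2 + 25 = 23)
Z(l, n) = l - 39*l*n (Z(l, n) = -39*l*n + l = l - 39*l*n)
u(c) = -127 (u(c) = -40 - 1*87 = -40 - 87 = -127)
((7205 + o(123, 58)) + Z(59, -36)) + u(55) = ((7205 + 23) + 59*(1 - 39*(-36))) - 127 = (7228 + 59*(1 + 1404)) - 127 = (7228 + 59*1405) - 127 = (7228 + 82895) - 127 = 90123 - 127 = 89996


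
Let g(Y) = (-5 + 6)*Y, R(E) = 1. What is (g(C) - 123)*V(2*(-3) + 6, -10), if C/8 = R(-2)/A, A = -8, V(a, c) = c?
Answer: 1240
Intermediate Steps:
C = -1 (C = 8*(1/(-8)) = 8*(1*(-1/8)) = 8*(-1/8) = -1)
g(Y) = Y (g(Y) = 1*Y = Y)
(g(C) - 123)*V(2*(-3) + 6, -10) = (-1 - 123)*(-10) = -124*(-10) = 1240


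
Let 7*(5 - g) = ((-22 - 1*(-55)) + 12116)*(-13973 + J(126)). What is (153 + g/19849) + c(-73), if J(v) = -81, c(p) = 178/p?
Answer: 13991294426/10142839 ≈ 1379.4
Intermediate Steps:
g = 170742081/7 (g = 5 - ((-22 - 1*(-55)) + 12116)*(-13973 - 81)/7 = 5 - ((-22 + 55) + 12116)*(-14054)/7 = 5 - (33 + 12116)*(-14054)/7 = 5 - 12149*(-14054)/7 = 5 - ⅐*(-170742046) = 5 + 170742046/7 = 170742081/7 ≈ 2.4392e+7)
(153 + g/19849) + c(-73) = (153 + (170742081/7)/19849) + 178/(-73) = (153 + (170742081/7)*(1/19849)) + 178*(-1/73) = (153 + 170742081/138943) - 178/73 = 192000360/138943 - 178/73 = 13991294426/10142839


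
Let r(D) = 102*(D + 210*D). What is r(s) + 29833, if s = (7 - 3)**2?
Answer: 374185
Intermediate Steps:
s = 16 (s = 4**2 = 16)
r(D) = 21522*D (r(D) = 102*(211*D) = 21522*D)
r(s) + 29833 = 21522*16 + 29833 = 344352 + 29833 = 374185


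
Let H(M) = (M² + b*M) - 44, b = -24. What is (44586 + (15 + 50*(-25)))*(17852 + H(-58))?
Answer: 978171964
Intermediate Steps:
H(M) = -44 + M² - 24*M (H(M) = (M² - 24*M) - 44 = -44 + M² - 24*M)
(44586 + (15 + 50*(-25)))*(17852 + H(-58)) = (44586 + (15 + 50*(-25)))*(17852 + (-44 + (-58)² - 24*(-58))) = (44586 + (15 - 1250))*(17852 + (-44 + 3364 + 1392)) = (44586 - 1235)*(17852 + 4712) = 43351*22564 = 978171964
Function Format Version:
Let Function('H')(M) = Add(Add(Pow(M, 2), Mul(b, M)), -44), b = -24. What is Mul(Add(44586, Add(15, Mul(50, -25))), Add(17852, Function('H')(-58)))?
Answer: 978171964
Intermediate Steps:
Function('H')(M) = Add(-44, Pow(M, 2), Mul(-24, M)) (Function('H')(M) = Add(Add(Pow(M, 2), Mul(-24, M)), -44) = Add(-44, Pow(M, 2), Mul(-24, M)))
Mul(Add(44586, Add(15, Mul(50, -25))), Add(17852, Function('H')(-58))) = Mul(Add(44586, Add(15, Mul(50, -25))), Add(17852, Add(-44, Pow(-58, 2), Mul(-24, -58)))) = Mul(Add(44586, Add(15, -1250)), Add(17852, Add(-44, 3364, 1392))) = Mul(Add(44586, -1235), Add(17852, 4712)) = Mul(43351, 22564) = 978171964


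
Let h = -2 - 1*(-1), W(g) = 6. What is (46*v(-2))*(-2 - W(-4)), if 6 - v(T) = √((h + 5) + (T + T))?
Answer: -2208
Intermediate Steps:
h = -1 (h = -2 + 1 = -1)
v(T) = 6 - √(4 + 2*T) (v(T) = 6 - √((-1 + 5) + (T + T)) = 6 - √(4 + 2*T))
(46*v(-2))*(-2 - W(-4)) = (46*(6 - √(4 + 2*(-2))))*(-2 - 1*6) = (46*(6 - √(4 - 4)))*(-2 - 6) = (46*(6 - √0))*(-8) = (46*(6 - 1*0))*(-8) = (46*(6 + 0))*(-8) = (46*6)*(-8) = 276*(-8) = -2208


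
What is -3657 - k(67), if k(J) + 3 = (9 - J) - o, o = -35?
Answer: -3631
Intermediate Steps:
k(J) = 41 - J (k(J) = -3 + ((9 - J) - 1*(-35)) = -3 + ((9 - J) + 35) = -3 + (44 - J) = 41 - J)
-3657 - k(67) = -3657 - (41 - 1*67) = -3657 - (41 - 67) = -3657 - 1*(-26) = -3657 + 26 = -3631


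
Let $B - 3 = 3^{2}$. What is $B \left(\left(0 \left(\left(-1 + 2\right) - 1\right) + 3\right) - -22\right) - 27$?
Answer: $273$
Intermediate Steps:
$B = 12$ ($B = 3 + 3^{2} = 3 + 9 = 12$)
$B \left(\left(0 \left(\left(-1 + 2\right) - 1\right) + 3\right) - -22\right) - 27 = 12 \left(\left(0 \left(\left(-1 + 2\right) - 1\right) + 3\right) - -22\right) - 27 = 12 \left(\left(0 \left(1 - 1\right) + 3\right) + 22\right) - 27 = 12 \left(\left(0 \cdot 0 + 3\right) + 22\right) - 27 = 12 \left(\left(0 + 3\right) + 22\right) - 27 = 12 \left(3 + 22\right) - 27 = 12 \cdot 25 - 27 = 300 - 27 = 273$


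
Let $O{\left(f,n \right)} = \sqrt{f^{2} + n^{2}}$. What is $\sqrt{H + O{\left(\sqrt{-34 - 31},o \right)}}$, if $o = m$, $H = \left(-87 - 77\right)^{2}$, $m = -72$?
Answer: $\sqrt{26896 + \sqrt{5119}} \approx 164.22$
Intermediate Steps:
$H = 26896$ ($H = \left(-164\right)^{2} = 26896$)
$o = -72$
$\sqrt{H + O{\left(\sqrt{-34 - 31},o \right)}} = \sqrt{26896 + \sqrt{\left(\sqrt{-34 - 31}\right)^{2} + \left(-72\right)^{2}}} = \sqrt{26896 + \sqrt{\left(\sqrt{-65}\right)^{2} + 5184}} = \sqrt{26896 + \sqrt{\left(i \sqrt{65}\right)^{2} + 5184}} = \sqrt{26896 + \sqrt{-65 + 5184}} = \sqrt{26896 + \sqrt{5119}}$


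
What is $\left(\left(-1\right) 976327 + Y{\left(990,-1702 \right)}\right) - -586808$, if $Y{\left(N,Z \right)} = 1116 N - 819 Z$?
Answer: $2109259$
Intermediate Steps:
$Y{\left(N,Z \right)} = - 819 Z + 1116 N$
$\left(\left(-1\right) 976327 + Y{\left(990,-1702 \right)}\right) - -586808 = \left(\left(-1\right) 976327 + \left(\left(-819\right) \left(-1702\right) + 1116 \cdot 990\right)\right) - -586808 = \left(-976327 + \left(1393938 + 1104840\right)\right) + \left(-504750 + 1091558\right) = \left(-976327 + 2498778\right) + 586808 = 1522451 + 586808 = 2109259$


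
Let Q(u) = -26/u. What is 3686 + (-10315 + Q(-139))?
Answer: -921405/139 ≈ -6628.8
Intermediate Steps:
3686 + (-10315 + Q(-139)) = 3686 + (-10315 - 26/(-139)) = 3686 + (-10315 - 26*(-1/139)) = 3686 + (-10315 + 26/139) = 3686 - 1433759/139 = -921405/139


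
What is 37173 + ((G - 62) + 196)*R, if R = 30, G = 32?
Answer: 42153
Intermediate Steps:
37173 + ((G - 62) + 196)*R = 37173 + ((32 - 62) + 196)*30 = 37173 + (-30 + 196)*30 = 37173 + 166*30 = 37173 + 4980 = 42153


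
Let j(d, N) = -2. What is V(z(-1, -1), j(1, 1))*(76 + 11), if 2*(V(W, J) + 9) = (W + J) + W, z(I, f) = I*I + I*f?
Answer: -696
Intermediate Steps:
z(I, f) = I² + I*f
V(W, J) = -9 + W + J/2 (V(W, J) = -9 + ((W + J) + W)/2 = -9 + ((J + W) + W)/2 = -9 + (J + 2*W)/2 = -9 + (W + J/2) = -9 + W + J/2)
V(z(-1, -1), j(1, 1))*(76 + 11) = (-9 - (-1 - 1) + (½)*(-2))*(76 + 11) = (-9 - 1*(-2) - 1)*87 = (-9 + 2 - 1)*87 = -8*87 = -696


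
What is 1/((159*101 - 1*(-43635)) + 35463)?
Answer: 1/95157 ≈ 1.0509e-5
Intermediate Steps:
1/((159*101 - 1*(-43635)) + 35463) = 1/((16059 + 43635) + 35463) = 1/(59694 + 35463) = 1/95157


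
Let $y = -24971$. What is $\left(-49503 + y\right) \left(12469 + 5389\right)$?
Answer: $-1329956692$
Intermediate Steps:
$\left(-49503 + y\right) \left(12469 + 5389\right) = \left(-49503 - 24971\right) \left(12469 + 5389\right) = \left(-74474\right) 17858 = -1329956692$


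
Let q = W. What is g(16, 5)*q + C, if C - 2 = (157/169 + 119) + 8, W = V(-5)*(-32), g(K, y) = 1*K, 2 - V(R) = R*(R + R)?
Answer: 4175302/169 ≈ 24706.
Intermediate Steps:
V(R) = 2 - 2*R² (V(R) = 2 - R*(R + R) = 2 - R*2*R = 2 - 2*R²)
g(K, y) = K
W = 1536 (W = (2 - 2*(-5)²)*(-32) = (2 - 2*25)*(-32) = (2 - 50)*(-32) = -48*(-32) = 1536)
q = 1536
C = 21958/169 (C = 2 + ((157/169 + 119) + 8) = 2 + (20268/169 + 8) = 2 + 21620/169 = 21958/169 ≈ 129.93)
g(16, 5)*q + C = 16*1536 + 21958/169 = 24576 + 21958/169 = 4175302/169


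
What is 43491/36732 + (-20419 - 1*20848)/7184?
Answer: -100281675/21990224 ≈ -4.5603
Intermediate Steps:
43491/36732 + (-20419 - 1*20848)/7184 = 43491*(1/36732) + (-20419 - 20848)*(1/7184) = 14497/12244 - 41267*1/7184 = 14497/12244 - 41267/7184 = -100281675/21990224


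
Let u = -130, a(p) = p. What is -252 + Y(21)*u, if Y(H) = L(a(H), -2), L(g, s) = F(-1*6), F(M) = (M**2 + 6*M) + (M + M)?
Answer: 1308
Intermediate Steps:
F(M) = M**2 + 8*M (F(M) = (M**2 + 6*M) + 2*M = M**2 + 8*M)
L(g, s) = -12 (L(g, s) = (-1*6)*(8 - 1*6) = -6*(8 - 6) = -6*2 = -12)
Y(H) = -12
-252 + Y(21)*u = -252 - 12*(-130) = -252 + 1560 = 1308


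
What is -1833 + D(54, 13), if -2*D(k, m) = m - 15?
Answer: -1832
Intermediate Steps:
D(k, m) = 15/2 - m/2 (D(k, m) = -(m - 15)/2 = -(-15 + m)/2 = 15/2 - m/2)
-1833 + D(54, 13) = -1833 + (15/2 - ½*13) = -1833 + (15/2 - 13/2) = -1833 + 1 = -1832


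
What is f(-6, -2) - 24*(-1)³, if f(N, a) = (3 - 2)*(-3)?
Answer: 21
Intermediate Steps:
f(N, a) = -3 (f(N, a) = 1*(-3) = -3)
f(-6, -2) - 24*(-1)³ = -3 - 24*(-1)³ = -3 - 24*(-1) = -3 + 24 = 21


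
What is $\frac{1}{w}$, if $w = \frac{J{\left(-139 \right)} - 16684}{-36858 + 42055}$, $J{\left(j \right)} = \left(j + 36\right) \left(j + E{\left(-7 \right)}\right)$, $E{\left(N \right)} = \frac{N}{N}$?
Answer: $- \frac{5197}{2470} \approx -2.104$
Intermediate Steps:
$E{\left(N \right)} = 1$
$J{\left(j \right)} = \left(1 + j\right) \left(36 + j\right)$ ($J{\left(j \right)} = \left(j + 36\right) \left(j + 1\right) = \left(36 + j\right) \left(1 + j\right) = \left(1 + j\right) \left(36 + j\right)$)
$w = - \frac{2470}{5197}$ ($w = \frac{\left(36 + \left(-139\right)^{2} + 37 \left(-139\right)\right) - 16684}{-36858 + 42055} = \frac{\left(36 + 19321 - 5143\right) - 16684}{5197} = \left(14214 - 16684\right) \frac{1}{5197} = \left(-2470\right) \frac{1}{5197} = - \frac{2470}{5197} \approx -0.47527$)
$\frac{1}{w} = \frac{1}{- \frac{2470}{5197}} = - \frac{5197}{2470}$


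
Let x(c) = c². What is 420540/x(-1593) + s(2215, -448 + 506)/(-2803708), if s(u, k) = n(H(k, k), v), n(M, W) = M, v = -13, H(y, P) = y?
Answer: 196487363113/1185804467082 ≈ 0.16570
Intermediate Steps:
s(u, k) = k
420540/x(-1593) + s(2215, -448 + 506)/(-2803708) = 420540/((-1593)²) + (-448 + 506)/(-2803708) = 420540/2537649 + 58*(-1/2803708) = 420540*(1/2537649) - 29/1401854 = 140180/845883 - 29/1401854 = 196487363113/1185804467082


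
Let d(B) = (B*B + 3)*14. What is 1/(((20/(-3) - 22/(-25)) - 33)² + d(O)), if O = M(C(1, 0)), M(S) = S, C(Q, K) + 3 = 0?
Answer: 5625/9407281 ≈ 0.00059794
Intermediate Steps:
C(Q, K) = -3 (C(Q, K) = -3 + 0 = -3)
O = -3
d(B) = 42 + 14*B² (d(B) = (B² + 3)*14 = (3 + B²)*14 = 42 + 14*B²)
1/(((20/(-3) - 22/(-25)) - 33)² + d(O)) = 1/(((20/(-3) - 22/(-25)) - 33)² + (42 + 14*(-3)²)) = 1/(((20*(-⅓) - 22*(-1/25)) - 33)² + (42 + 14*9)) = 1/(((-20/3 + 22/25) - 33)² + (42 + 126)) = 1/((-434/75 - 33)² + 168) = 1/((-2909/75)² + 168) = 1/(8462281/5625 + 168) = 1/(9407281/5625) = 5625/9407281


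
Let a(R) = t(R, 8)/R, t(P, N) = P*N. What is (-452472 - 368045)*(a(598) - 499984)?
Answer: 410238807592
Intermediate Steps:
t(P, N) = N*P
a(R) = 8 (a(R) = (8*R)/R = 8)
(-452472 - 368045)*(a(598) - 499984) = (-452472 - 368045)*(8 - 499984) = -820517*(-499976) = 410238807592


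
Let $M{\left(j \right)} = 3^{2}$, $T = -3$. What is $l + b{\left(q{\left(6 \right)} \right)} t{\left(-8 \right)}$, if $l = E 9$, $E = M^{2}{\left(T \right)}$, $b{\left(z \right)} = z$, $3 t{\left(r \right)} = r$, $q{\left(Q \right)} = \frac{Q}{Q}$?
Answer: $\frac{2179}{3} \approx 726.33$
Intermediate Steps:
$q{\left(Q \right)} = 1$
$t{\left(r \right)} = \frac{r}{3}$
$M{\left(j \right)} = 9$
$E = 81$ ($E = 9^{2} = 81$)
$l = 729$ ($l = 81 \cdot 9 = 729$)
$l + b{\left(q{\left(6 \right)} \right)} t{\left(-8 \right)} = 729 + 1 \cdot \frac{1}{3} \left(-8\right) = 729 + 1 \left(- \frac{8}{3}\right) = 729 - \frac{8}{3} = \frac{2179}{3}$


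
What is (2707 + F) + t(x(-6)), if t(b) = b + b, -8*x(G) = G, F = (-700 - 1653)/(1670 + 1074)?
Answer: 7429771/2744 ≈ 2707.6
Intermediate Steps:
F = -2353/2744 ≈ -0.85751
x(G) = -G/8
t(b) = 2*b
(2707 + F) + t(x(-6)) = (2707 - 2353/2744) + 2*(-1/8*(-6)) = 7425655/2744 + 2*(3/4) = 7425655/2744 + 3/2 = 7429771/2744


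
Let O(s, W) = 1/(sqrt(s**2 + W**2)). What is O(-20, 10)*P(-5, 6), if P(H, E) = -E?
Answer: -3*sqrt(5)/25 ≈ -0.26833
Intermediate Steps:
O(s, W) = 1/sqrt(W**2 + s**2) (O(s, W) = 1/(sqrt(W**2 + s**2)) = 1/sqrt(W**2 + s**2))
O(-20, 10)*P(-5, 6) = (-1*6)/sqrt(10**2 + (-20)**2) = -6/sqrt(100 + 400) = -6/sqrt(500) = (sqrt(5)/50)*(-6) = -3*sqrt(5)/25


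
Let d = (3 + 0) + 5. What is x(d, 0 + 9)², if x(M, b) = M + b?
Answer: 289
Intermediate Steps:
d = 8 (d = 3 + 5 = 8)
x(d, 0 + 9)² = (8 + (0 + 9))² = (8 + 9)² = 17² = 289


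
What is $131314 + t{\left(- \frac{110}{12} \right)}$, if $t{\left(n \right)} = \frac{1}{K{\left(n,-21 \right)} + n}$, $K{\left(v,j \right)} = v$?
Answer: $\frac{7222267}{55} \approx 1.3131 \cdot 10^{5}$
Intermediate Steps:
$t{\left(n \right)} = \frac{1}{2 n}$ ($t{\left(n \right)} = \frac{1}{n + n} = \frac{1}{2 n}$)
$131314 + t{\left(- \frac{110}{12} \right)} = 131314 + \frac{1}{2 \left(- \frac{110}{12}\right)} = 131314 + \frac{1}{2 \left(\left(-110\right) \frac{1}{12}\right)} = 131314 + \frac{1}{2 \left(- \frac{55}{6}\right)} = 131314 + \frac{1}{2} \left(- \frac{6}{55}\right) = 131314 - \frac{3}{55} = \frac{7222267}{55}$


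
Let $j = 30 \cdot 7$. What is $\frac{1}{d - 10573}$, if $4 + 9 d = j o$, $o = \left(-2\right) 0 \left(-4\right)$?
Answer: $- \frac{9}{95161} \approx -9.4577 \cdot 10^{-5}$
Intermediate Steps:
$j = 210$
$o = 0$ ($o = 0 \left(-4\right) = 0$)
$d = - \frac{4}{9}$ ($d = - \frac{4}{9} + \frac{210 \cdot 0}{9} = - \frac{4}{9} + \frac{1}{9} \cdot 0 = - \frac{4}{9} + 0 = - \frac{4}{9} \approx -0.44444$)
$\frac{1}{d - 10573} = \frac{1}{- \frac{4}{9} - 10573} = \frac{1}{- \frac{95161}{9}} = - \frac{9}{95161}$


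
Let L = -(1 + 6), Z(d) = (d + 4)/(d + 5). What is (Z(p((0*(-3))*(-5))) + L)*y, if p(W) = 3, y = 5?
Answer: -245/8 ≈ -30.625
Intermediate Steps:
Z(d) = (4 + d)/(5 + d)
L = -7 (L = -1*7 = -7)
(Z(p((0*(-3))*(-5))) + L)*y = ((4 + 3)/(5 + 3) - 7)*5 = (7/8 - 7)*5 = -49/8*5 = -245/8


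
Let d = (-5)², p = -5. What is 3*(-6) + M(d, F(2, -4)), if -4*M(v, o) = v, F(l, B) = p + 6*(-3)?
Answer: -97/4 ≈ -24.250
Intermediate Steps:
F(l, B) = -23 (F(l, B) = -5 + 6*(-3) = -5 - 18 = -23)
d = 25
M(v, o) = -v/4
3*(-6) + M(d, F(2, -4)) = 3*(-6) - ¼*25 = -18 - 25/4 = -97/4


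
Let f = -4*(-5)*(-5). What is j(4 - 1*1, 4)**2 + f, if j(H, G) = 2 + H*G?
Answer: 96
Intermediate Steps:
j(H, G) = 2 + G*H
f = -100 (f = 20*(-5) = -100)
j(4 - 1*1, 4)**2 + f = (2 + 4*(4 - 1*1))**2 - 100 = (2 + 4*(4 - 1))**2 - 100 = (2 + 4*3)**2 - 100 = (2 + 12)**2 - 100 = 14**2 - 100 = 196 - 100 = 96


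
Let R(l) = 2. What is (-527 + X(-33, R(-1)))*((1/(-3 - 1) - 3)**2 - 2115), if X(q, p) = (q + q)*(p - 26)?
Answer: -35590247/16 ≈ -2.2244e+6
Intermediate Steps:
X(q, p) = 2*q*(-26 + p) (X(q, p) = (2*q)*(-26 + p) = 2*q*(-26 + p))
(-527 + X(-33, R(-1)))*((1/(-3 - 1) - 3)**2 - 2115) = (-527 + 2*(-33)*(-26 + 2))*((1/(-3 - 1) - 3)**2 - 2115) = (-527 + 2*(-33)*(-24))*((1/(-4) - 3)**2 - 2115) = (-527 + 1584)*((-1/4 - 3)**2 - 2115) = 1057*((-13/4)**2 - 2115) = 1057*(169/16 - 2115) = 1057*(-33671/16) = -35590247/16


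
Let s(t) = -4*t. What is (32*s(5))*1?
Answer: -640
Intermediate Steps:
(32*s(5))*1 = (32*(-4*5))*1 = (32*(-20))*1 = -640*1 = -640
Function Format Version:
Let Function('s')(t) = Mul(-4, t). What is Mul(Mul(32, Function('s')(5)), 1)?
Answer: -640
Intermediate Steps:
Mul(Mul(32, Function('s')(5)), 1) = Mul(Mul(32, Mul(-4, 5)), 1) = Mul(Mul(32, -20), 1) = Mul(-640, 1) = -640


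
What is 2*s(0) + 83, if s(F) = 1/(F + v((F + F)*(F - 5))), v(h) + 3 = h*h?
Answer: 247/3 ≈ 82.333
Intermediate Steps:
v(h) = -3 + h² (v(h) = -3 + h*h = -3 + h²)
s(F) = 1/(-3 + F + 4*F²*(-5 + F)²) (s(F) = 1/(F + (-3 + ((F + F)*(F - 5))²)) = 1/(F + (-3 + ((2*F)*(-5 + F))²)) = 1/(F + (-3 + (2*F*(-5 + F))²)) = 1/(F + (-3 + 4*F²*(-5 + F)²)) = 1/(-3 + F + 4*F²*(-5 + F)²))
2*s(0) + 83 = 2/(-3 + 0 + 4*0²*(-5 + 0)²) + 83 = 2/(-3 + 0 + 4*0*(-5)²) + 83 = 2/(-3 + 0 + 4*0*25) + 83 = 2/(-3 + 0 + 0) + 83 = 2/(-3) + 83 = 2*(-⅓) + 83 = -⅔ + 83 = 247/3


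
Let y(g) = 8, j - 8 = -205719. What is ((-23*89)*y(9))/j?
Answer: 16376/205711 ≈ 0.079607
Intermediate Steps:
j = -205711 (j = 8 - 205719 = -205711)
((-23*89)*y(9))/j = (-23*89*8)/(-205711) = -2047*8*(-1/205711) = -16376*(-1/205711) = 16376/205711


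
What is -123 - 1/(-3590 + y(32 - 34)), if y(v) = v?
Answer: -441815/3592 ≈ -123.00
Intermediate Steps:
-123 - 1/(-3590 + y(32 - 34)) = -123 - 1/(-3590 + (32 - 34)) = -123 - 1/(-3590 - 2) = -123 - 1/(-3592) = -123 - 1*(-1/3592) = -123 + 1/3592 = -441815/3592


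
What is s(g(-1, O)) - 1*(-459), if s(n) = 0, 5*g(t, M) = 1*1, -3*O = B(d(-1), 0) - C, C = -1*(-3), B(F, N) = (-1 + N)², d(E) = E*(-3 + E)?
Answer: 459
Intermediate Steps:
C = 3
O = ⅔ (O = -((-1 + 0)² - 1*3)/3 = -((-1)² - 3)/3 = -(1 - 3)/3 = -⅓*(-2) = ⅔ ≈ 0.66667)
g(t, M) = ⅕ (g(t, M) = (1*1)/5 = (⅕)*1 = ⅕)
s(g(-1, O)) - 1*(-459) = 0 - 1*(-459) = 0 + 459 = 459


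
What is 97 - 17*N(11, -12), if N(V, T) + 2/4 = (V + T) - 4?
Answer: 381/2 ≈ 190.50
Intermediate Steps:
N(V, T) = -9/2 + T + V (N(V, T) = -1/2 + ((V + T) - 4) = -1/2 + ((T + V) - 4) = -1/2 + (-4 + T + V) = -9/2 + T + V)
97 - 17*N(11, -12) = 97 - 17*(-9/2 - 12 + 11) = 97 - 17*(-11/2) = 97 + 187/2 = 381/2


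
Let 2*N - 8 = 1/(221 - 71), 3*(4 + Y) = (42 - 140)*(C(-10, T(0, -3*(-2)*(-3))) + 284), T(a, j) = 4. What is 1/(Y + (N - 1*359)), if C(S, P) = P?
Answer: -300/2930099 ≈ -0.00010239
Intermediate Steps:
Y = -9412 (Y = -4 + ((42 - 140)*(4 + 284))/3 = -4 + (-98*288)/3 = -4 + (⅓)*(-28224) = -4 - 9408 = -9412)
N = 1201/300 (N = 4 + 1/(2*(221 - 71)) = 4 + (½)/150 = 4 + (½)*(1/150) = 4 + 1/300 = 1201/300 ≈ 4.0033)
1/(Y + (N - 1*359)) = 1/(-9412 + (1201/300 - 1*359)) = 1/(-9412 + (1201/300 - 359)) = 1/(-9412 - 106499/300) = 1/(-2930099/300) = -300/2930099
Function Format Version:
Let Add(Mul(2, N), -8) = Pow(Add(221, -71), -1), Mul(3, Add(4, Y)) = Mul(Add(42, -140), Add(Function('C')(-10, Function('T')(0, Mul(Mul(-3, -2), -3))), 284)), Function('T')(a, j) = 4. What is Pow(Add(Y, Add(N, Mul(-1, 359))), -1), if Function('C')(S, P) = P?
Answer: Rational(-300, 2930099) ≈ -0.00010239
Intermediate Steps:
Y = -9412 (Y = Add(-4, Mul(Rational(1, 3), Mul(Add(42, -140), Add(4, 284)))) = Add(-4, Mul(Rational(1, 3), Mul(-98, 288))) = Add(-4, Mul(Rational(1, 3), -28224)) = Add(-4, -9408) = -9412)
N = Rational(1201, 300) (N = Add(4, Mul(Rational(1, 2), Pow(Add(221, -71), -1))) = Add(4, Mul(Rational(1, 2), Pow(150, -1))) = Add(4, Mul(Rational(1, 2), Rational(1, 150))) = Add(4, Rational(1, 300)) = Rational(1201, 300) ≈ 4.0033)
Pow(Add(Y, Add(N, Mul(-1, 359))), -1) = Pow(Add(-9412, Add(Rational(1201, 300), Mul(-1, 359))), -1) = Pow(Add(-9412, Add(Rational(1201, 300), -359)), -1) = Pow(Add(-9412, Rational(-106499, 300)), -1) = Pow(Rational(-2930099, 300), -1) = Rational(-300, 2930099)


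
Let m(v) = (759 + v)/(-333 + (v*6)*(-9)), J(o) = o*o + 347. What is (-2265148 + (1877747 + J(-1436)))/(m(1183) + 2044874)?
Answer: 53781411015/65655790984 ≈ 0.81914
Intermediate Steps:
J(o) = 347 + o² (J(o) = o² + 347 = 347 + o²)
m(v) = (759 + v)/(-333 - 54*v) (m(v) = (759 + v)/(-333 + (6*v)*(-9)) = (759 + v)/(-333 - 54*v))
(-2265148 + (1877747 + J(-1436)))/(m(1183) + 2044874) = (-2265148 + (1877747 + (347 + (-1436)²)))/((-759 - 1*1183)/(9*(37 + 6*1183)) + 2044874) = (-2265148 + (1877747 + (347 + 2062096)))/((-759 - 1183)/(9*(37 + 7098)) + 2044874) = (-2265148 + (1877747 + 2062443))/((⅑)*(-1942)/7135 + 2044874) = (-2265148 + 3940190)/((⅑)*(1/7135)*(-1942) + 2044874) = 1675042/(-1942/64215 + 2044874) = 1675042/(131311581968/64215) = 1675042*(64215/131311581968) = 53781411015/65655790984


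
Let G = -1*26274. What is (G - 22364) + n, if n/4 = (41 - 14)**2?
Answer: -45722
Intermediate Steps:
G = -26274
n = 2916 (n = 4*(41 - 14)**2 = 4*27**2 = 4*729 = 2916)
(G - 22364) + n = (-26274 - 22364) + 2916 = -48638 + 2916 = -45722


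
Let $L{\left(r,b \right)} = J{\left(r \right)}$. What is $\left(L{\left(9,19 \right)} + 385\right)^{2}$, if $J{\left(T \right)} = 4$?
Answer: $151321$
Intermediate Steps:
$L{\left(r,b \right)} = 4$
$\left(L{\left(9,19 \right)} + 385\right)^{2} = \left(4 + 385\right)^{2} = 389^{2} = 151321$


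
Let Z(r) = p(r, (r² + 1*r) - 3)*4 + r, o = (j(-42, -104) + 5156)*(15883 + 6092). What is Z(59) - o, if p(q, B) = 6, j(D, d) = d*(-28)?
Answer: -177294217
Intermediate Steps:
j(D, d) = -28*d
o = 177294300 (o = (-28*(-104) + 5156)*(15883 + 6092) = (2912 + 5156)*21975 = 8068*21975 = 177294300)
Z(r) = 24 + r (Z(r) = 6*4 + r = 24 + r)
Z(59) - o = (24 + 59) - 1*177294300 = 83 - 177294300 = -177294217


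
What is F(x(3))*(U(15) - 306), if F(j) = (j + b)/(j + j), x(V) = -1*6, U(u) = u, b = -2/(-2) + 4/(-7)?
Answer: -3783/28 ≈ -135.11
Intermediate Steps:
b = 3/7 (b = -2*(-½) + 4*(-⅐) = 1 - 4/7 = 3/7 ≈ 0.42857)
x(V) = -6
F(j) = (3/7 + j)/(2*j) (F(j) = (j + 3/7)/(j + j) = (3/7 + j)/((2*j)) = (3/7 + j)*(1/(2*j)) = (3/7 + j)/(2*j))
F(x(3))*(U(15) - 306) = ((1/14)*(3 + 7*(-6))/(-6))*(15 - 306) = ((1/14)*(-⅙)*(3 - 42))*(-291) = ((1/14)*(-⅙)*(-39))*(-291) = (13/28)*(-291) = -3783/28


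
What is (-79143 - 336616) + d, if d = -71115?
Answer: -486874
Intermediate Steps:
(-79143 - 336616) + d = (-79143 - 336616) - 71115 = -415759 - 71115 = -486874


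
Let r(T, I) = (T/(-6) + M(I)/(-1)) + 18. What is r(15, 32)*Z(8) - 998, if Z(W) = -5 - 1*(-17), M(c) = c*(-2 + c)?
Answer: -12332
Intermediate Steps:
r(T, I) = 18 - T/6 - I*(-2 + I) (r(T, I) = (T/(-6) + (I*(-2 + I))/(-1)) + 18 = (T*(-⅙) + (I*(-2 + I))*(-1)) + 18 = (-T/6 - I*(-2 + I)) + 18 = 18 - T/6 - I*(-2 + I))
Z(W) = 12 (Z(W) = -5 + 17 = 12)
r(15, 32)*Z(8) - 998 = (18 - ⅙*15 - 1*32*(-2 + 32))*12 - 998 = (18 - 5/2 - 1*32*30)*12 - 998 = (18 - 5/2 - 960)*12 - 998 = -1889/2*12 - 998 = -11334 - 998 = -12332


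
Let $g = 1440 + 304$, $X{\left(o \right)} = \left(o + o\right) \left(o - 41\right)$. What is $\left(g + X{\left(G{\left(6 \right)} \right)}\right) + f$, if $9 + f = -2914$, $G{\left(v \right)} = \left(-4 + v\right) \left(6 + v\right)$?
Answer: $-1995$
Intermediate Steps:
$X{\left(o \right)} = 2 o \left(-41 + o\right)$
$f = -2923$ ($f = -9 - 2914 = -2923$)
$g = 1744$
$\left(g + X{\left(G{\left(6 \right)} \right)}\right) + f = \left(1744 + 2 \left(-24 + 6^{2} + 2 \cdot 6\right) \left(-41 + \left(-24 + 6^{2} + 2 \cdot 6\right)\right)\right) - 2923 = \left(1744 + 2 \left(-24 + 36 + 12\right) \left(-41 + \left(-24 + 36 + 12\right)\right)\right) - 2923 = \left(1744 + 2 \cdot 24 \left(-41 + 24\right)\right) - 2923 = \left(1744 + 2 \cdot 24 \left(-17\right)\right) - 2923 = \left(1744 - 816\right) - 2923 = 928 - 2923 = -1995$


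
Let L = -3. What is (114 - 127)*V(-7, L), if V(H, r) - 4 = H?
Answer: 39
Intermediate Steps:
V(H, r) = 4 + H
(114 - 127)*V(-7, L) = (114 - 127)*(4 - 7) = -13*(-3) = 39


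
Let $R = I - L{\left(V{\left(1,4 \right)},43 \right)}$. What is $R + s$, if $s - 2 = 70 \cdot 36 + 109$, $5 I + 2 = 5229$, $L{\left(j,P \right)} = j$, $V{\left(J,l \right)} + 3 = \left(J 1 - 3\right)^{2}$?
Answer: $\frac{18377}{5} \approx 3675.4$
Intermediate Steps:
$V{\left(J,l \right)} = -3 + \left(-3 + J\right)^{2}$ ($V{\left(J,l \right)} = -3 + \left(J 1 - 3\right)^{2} = -3 + \left(J - 3\right)^{2} = -3 + \left(-3 + J\right)^{2}$)
$I = \frac{5227}{5}$ ($I = - \frac{2}{5} + \frac{1}{5} \cdot 5229 = - \frac{2}{5} + \frac{5229}{5} = \frac{5227}{5} \approx 1045.4$)
$s = 2631$ ($s = 2 + \left(70 \cdot 36 + 109\right) = 2 + \left(2520 + 109\right) = 2 + 2629 = 2631$)
$R = \frac{5222}{5}$ ($R = \frac{5227}{5} - \left(-3 + \left(-3 + 1\right)^{2}\right) = \frac{5227}{5} - \left(-3 + \left(-2\right)^{2}\right) = \frac{5227}{5} - \left(-3 + 4\right) = \frac{5227}{5} - 1 = \frac{5222}{5} \approx 1044.4$)
$R + s = \frac{5222}{5} + 2631 = \frac{18377}{5}$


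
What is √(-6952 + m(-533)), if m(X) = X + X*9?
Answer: I*√12282 ≈ 110.82*I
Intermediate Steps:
m(X) = 10*X (m(X) = X + 9*X = 10*X)
√(-6952 + m(-533)) = √(-6952 + 10*(-533)) = √(-6952 - 5330) = √(-12282) = I*√12282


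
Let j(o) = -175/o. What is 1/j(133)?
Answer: -19/25 ≈ -0.76000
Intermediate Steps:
1/j(133) = 1/(-175/133) = 1/(-175*1/133) = 1/(-25/19) = -19/25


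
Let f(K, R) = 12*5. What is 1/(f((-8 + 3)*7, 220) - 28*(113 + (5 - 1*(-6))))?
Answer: -1/3412 ≈ -0.00029308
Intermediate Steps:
f(K, R) = 60
1/(f((-8 + 3)*7, 220) - 28*(113 + (5 - 1*(-6)))) = 1/(60 - 28*(113 + (5 - 1*(-6)))) = 1/(60 - 28*(113 + (5 + 6))) = 1/(60 - 28*(113 + 11)) = 1/(60 - 28*124) = 1/(60 - 3472) = 1/(-3412) = -1/3412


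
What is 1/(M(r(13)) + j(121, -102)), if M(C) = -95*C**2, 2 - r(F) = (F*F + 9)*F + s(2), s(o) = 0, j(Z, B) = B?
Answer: -1/507807782 ≈ -1.9692e-9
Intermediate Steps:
r(F) = 2 - F*(9 + F**2) (r(F) = 2 - ((F*F + 9)*F + 0) = 2 - ((F**2 + 9)*F + 0) = 2 - ((9 + F**2)*F + 0) = 2 - (F*(9 + F**2) + 0) = 2 - F*(9 + F**2))
1/(M(r(13)) + j(121, -102)) = 1/(-95*(2 - 1*13**3 - 9*13)**2 - 102) = 1/(-95*(2 - 1*2197 - 117)**2 - 102) = 1/(-95*(2 - 2197 - 117)**2 - 102) = 1/(-95*(-2312)**2 - 102) = 1/(-95*5345344 - 102) = 1/(-507807680 - 102) = 1/(-507807782) = -1/507807782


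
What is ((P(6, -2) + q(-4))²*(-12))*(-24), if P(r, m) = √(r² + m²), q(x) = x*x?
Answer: 85248 + 18432*√10 ≈ 1.4354e+5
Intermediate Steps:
q(x) = x²
P(r, m) = √(m² + r²)
((P(6, -2) + q(-4))²*(-12))*(-24) = ((√((-2)² + 6²) + (-4)²)²*(-12))*(-24) = ((√(4 + 36) + 16)²*(-12))*(-24) = ((√40 + 16)²*(-12))*(-24) = ((2*√10 + 16)²*(-12))*(-24) = ((16 + 2*√10)²*(-12))*(-24) = -12*(16 + 2*√10)²*(-24) = 288*(16 + 2*√10)²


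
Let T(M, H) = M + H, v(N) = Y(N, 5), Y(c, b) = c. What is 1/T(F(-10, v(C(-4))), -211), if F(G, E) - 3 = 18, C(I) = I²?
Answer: -1/190 ≈ -0.0052632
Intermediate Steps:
v(N) = N
F(G, E) = 21 (F(G, E) = 3 + 18 = 21)
T(M, H) = H + M
1/T(F(-10, v(C(-4))), -211) = 1/(-211 + 21) = 1/(-190) = -1/190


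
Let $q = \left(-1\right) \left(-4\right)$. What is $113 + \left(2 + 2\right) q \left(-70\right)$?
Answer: $-1007$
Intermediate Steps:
$q = 4$
$113 + \left(2 + 2\right) q \left(-70\right) = 113 + \left(2 + 2\right) 4 \left(-70\right) = 113 + 4 \cdot 4 \left(-70\right) = 113 + 16 \left(-70\right) = 113 - 1120 = -1007$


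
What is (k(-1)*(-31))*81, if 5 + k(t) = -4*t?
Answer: 2511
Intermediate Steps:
k(t) = -5 - 4*t
(k(-1)*(-31))*81 = ((-5 - 4*(-1))*(-31))*81 = ((-5 + 4)*(-31))*81 = -1*(-31)*81 = 31*81 = 2511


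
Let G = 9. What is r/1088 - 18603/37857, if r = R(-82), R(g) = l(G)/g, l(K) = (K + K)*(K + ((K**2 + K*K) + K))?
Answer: -74264247/140727088 ≈ -0.52772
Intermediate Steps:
l(K) = 2*K*(2*K + 2*K**2) (l(K) = (2*K)*(K + ((K**2 + K**2) + K)) = (2*K)*(K + (2*K**2 + K)) = (2*K)*(K + (K + 2*K**2)) = (2*K)*(2*K + 2*K**2) = 2*K*(2*K + 2*K**2))
R(g) = 3240/g (R(g) = (4*9**2*(1 + 9))/g = (4*81*10)/g = 3240/g)
r = -1620/41 (r = 3240/(-82) = 3240*(-1/82) = -1620/41 ≈ -39.512)
r/1088 - 18603/37857 = -1620/41/1088 - 18603/37857 = -1620/41*1/1088 - 18603*1/37857 = -405/11152 - 6201/12619 = -74264247/140727088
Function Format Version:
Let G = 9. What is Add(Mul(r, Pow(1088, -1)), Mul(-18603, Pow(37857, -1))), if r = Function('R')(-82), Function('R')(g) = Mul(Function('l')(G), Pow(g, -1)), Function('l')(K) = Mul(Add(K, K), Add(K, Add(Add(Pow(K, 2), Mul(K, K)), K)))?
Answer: Rational(-74264247, 140727088) ≈ -0.52772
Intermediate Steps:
Function('l')(K) = Mul(2, K, Add(Mul(2, K), Mul(2, Pow(K, 2)))) (Function('l')(K) = Mul(Mul(2, K), Add(K, Add(Add(Pow(K, 2), Pow(K, 2)), K))) = Mul(Mul(2, K), Add(K, Add(Mul(2, Pow(K, 2)), K))) = Mul(Mul(2, K), Add(K, Add(K, Mul(2, Pow(K, 2))))) = Mul(Mul(2, K), Add(Mul(2, K), Mul(2, Pow(K, 2)))) = Mul(2, K, Add(Mul(2, K), Mul(2, Pow(K, 2)))))
Function('R')(g) = Mul(3240, Pow(g, -1)) (Function('R')(g) = Mul(Mul(4, Pow(9, 2), Add(1, 9)), Pow(g, -1)) = Mul(Mul(4, 81, 10), Pow(g, -1)) = Mul(3240, Pow(g, -1)))
r = Rational(-1620, 41) (r = Mul(3240, Pow(-82, -1)) = Mul(3240, Rational(-1, 82)) = Rational(-1620, 41) ≈ -39.512)
Add(Mul(r, Pow(1088, -1)), Mul(-18603, Pow(37857, -1))) = Add(Mul(Rational(-1620, 41), Pow(1088, -1)), Mul(-18603, Pow(37857, -1))) = Add(Mul(Rational(-1620, 41), Rational(1, 1088)), Mul(-18603, Rational(1, 37857))) = Add(Rational(-405, 11152), Rational(-6201, 12619)) = Rational(-74264247, 140727088)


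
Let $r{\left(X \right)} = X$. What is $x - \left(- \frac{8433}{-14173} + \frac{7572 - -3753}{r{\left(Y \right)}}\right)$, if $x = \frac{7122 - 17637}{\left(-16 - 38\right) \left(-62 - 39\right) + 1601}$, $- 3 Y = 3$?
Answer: $\frac{226436811693}{19998103} \approx 11323.0$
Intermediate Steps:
$Y = -1$ ($Y = \left(- \frac{1}{3}\right) 3 = -1$)
$x = - \frac{2103}{1411}$ ($x = - \frac{10515}{\left(-16 - 38\right) \left(-101\right) + 1601} = - \frac{10515}{\left(-54\right) \left(-101\right) + 1601} = - \frac{10515}{5454 + 1601} = - \frac{10515}{7055} = \left(-10515\right) \frac{1}{7055} = - \frac{2103}{1411} \approx -1.4904$)
$x - \left(- \frac{8433}{-14173} + \frac{7572 - -3753}{r{\left(Y \right)}}\right) = - \frac{2103}{1411} - \left(- \frac{8433}{-14173} + \frac{7572 - -3753}{-1}\right) = - \frac{2103}{1411} - \left(\left(-8433\right) \left(- \frac{1}{14173}\right) + \left(7572 + 3753\right) \left(-1\right)\right) = - \frac{2103}{1411} - \left(\frac{8433}{14173} + 11325 \left(-1\right)\right) = - \frac{2103}{1411} - \left(\frac{8433}{14173} - 11325\right) = - \frac{2103}{1411} - - \frac{160500792}{14173} = - \frac{2103}{1411} + \frac{160500792}{14173} = \frac{226436811693}{19998103}$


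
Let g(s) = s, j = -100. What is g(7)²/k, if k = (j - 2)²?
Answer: 49/10404 ≈ 0.0047097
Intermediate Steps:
k = 10404 (k = (-100 - 2)² = (-102)² = 10404)
g(7)²/k = 7²/10404 = 49*(1/10404) = 49/10404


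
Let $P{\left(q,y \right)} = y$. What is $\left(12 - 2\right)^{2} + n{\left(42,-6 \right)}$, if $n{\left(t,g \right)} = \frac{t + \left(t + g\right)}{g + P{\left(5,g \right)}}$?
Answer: $\frac{187}{2} \approx 93.5$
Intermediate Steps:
$n{\left(t,g \right)} = \frac{g + 2 t}{2 g}$ ($n{\left(t,g \right)} = \frac{t + \left(t + g\right)}{g + g} = \frac{t + \left(g + t\right)}{2 g} = \left(g + 2 t\right) \frac{1}{2 g} = \frac{g + 2 t}{2 g}$)
$\left(12 - 2\right)^{2} + n{\left(42,-6 \right)} = \left(12 - 2\right)^{2} + \frac{42 + \frac{1}{2} \left(-6\right)}{-6} = 10^{2} - \frac{42 - 3}{6} = 100 - \frac{13}{2} = \frac{187}{2}$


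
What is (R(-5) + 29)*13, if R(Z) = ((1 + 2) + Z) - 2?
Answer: 325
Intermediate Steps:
R(Z) = 1 + Z (R(Z) = (3 + Z) - 2 = 1 + Z)
(R(-5) + 29)*13 = ((1 - 5) + 29)*13 = (-4 + 29)*13 = 25*13 = 325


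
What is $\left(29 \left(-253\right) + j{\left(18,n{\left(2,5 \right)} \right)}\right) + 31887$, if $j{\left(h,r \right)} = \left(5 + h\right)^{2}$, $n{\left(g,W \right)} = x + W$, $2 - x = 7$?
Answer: $25079$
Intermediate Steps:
$x = -5$ ($x = 2 - 7 = -5$)
$n{\left(g,W \right)} = -5 + W$
$\left(29 \left(-253\right) + j{\left(18,n{\left(2,5 \right)} \right)}\right) + 31887 = \left(29 \left(-253\right) + \left(5 + 18\right)^{2}\right) + 31887 = \left(-7337 + 23^{2}\right) + 31887 = \left(-7337 + 529\right) + 31887 = -6808 + 31887 = 25079$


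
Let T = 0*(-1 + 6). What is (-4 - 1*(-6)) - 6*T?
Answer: 2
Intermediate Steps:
T = 0 (T = 0*5 = 0)
(-4 - 1*(-6)) - 6*T = (-4 - 1*(-6)) - 6*0 = (-4 + 6) + 0 = 2 + 0 = 2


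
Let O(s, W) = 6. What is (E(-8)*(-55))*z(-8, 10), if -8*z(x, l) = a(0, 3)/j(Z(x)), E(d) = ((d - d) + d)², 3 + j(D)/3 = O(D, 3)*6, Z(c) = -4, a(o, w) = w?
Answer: 40/3 ≈ 13.333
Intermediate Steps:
j(D) = 99 (j(D) = -9 + 3*(6*6) = -9 + 3*36 = -9 + 108 = 99)
E(d) = d² (E(d) = (0 + d)² = d²)
z(x, l) = -1/264 (z(x, l) = -3/(8*99) = -⅛*1/33 = -1/264)
(E(-8)*(-55))*z(-8, 10) = ((-8)²*(-55))*(-1/264) = (64*(-55))*(-1/264) = -3520*(-1/264) = 40/3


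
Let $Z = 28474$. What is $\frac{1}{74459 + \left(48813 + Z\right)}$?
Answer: $\frac{1}{151746} \approx 6.59 \cdot 10^{-6}$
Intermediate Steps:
$\frac{1}{74459 + \left(48813 + Z\right)} = \frac{1}{74459 + \left(48813 + 28474\right)} = \frac{1}{74459 + 77287} = \frac{1}{151746}$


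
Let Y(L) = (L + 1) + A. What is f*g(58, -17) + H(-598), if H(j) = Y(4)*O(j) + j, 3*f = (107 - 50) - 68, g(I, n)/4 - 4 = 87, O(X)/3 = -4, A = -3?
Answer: -5870/3 ≈ -1956.7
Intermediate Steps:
O(X) = -12 (O(X) = 3*(-4) = -12)
g(I, n) = 364 (g(I, n) = 16 + 4*87 = 16 + 348 = 364)
Y(L) = -2 + L (Y(L) = (L + 1) - 3 = (1 + L) - 3 = -2 + L)
f = -11/3 (f = ((107 - 50) - 68)/3 = (57 - 68)/3 = (⅓)*(-11) = -11/3 ≈ -3.6667)
H(j) = -24 + j (H(j) = (-2 + 4)*(-12) + j = 2*(-12) + j = -24 + j)
f*g(58, -17) + H(-598) = -11/3*364 + (-24 - 598) = -4004/3 - 622 = -5870/3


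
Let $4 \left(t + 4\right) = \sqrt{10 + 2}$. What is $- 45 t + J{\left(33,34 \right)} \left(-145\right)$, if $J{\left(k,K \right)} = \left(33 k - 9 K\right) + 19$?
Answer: $-116110 - \frac{45 \sqrt{3}}{2} \approx -1.1615 \cdot 10^{5}$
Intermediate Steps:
$t = -4 + \frac{\sqrt{3}}{2}$ ($t = -4 + \frac{\sqrt{10 + 2}}{4} = -4 + \frac{\sqrt{12}}{4} = -4 + \frac{2 \sqrt{3}}{4} = -4 + \frac{\sqrt{3}}{2} \approx -3.134$)
$J{\left(k,K \right)} = 19 - 9 K + 33 k$ ($J{\left(k,K \right)} = \left(- 9 K + 33 k\right) + 19 = 19 - 9 K + 33 k$)
$- 45 t + J{\left(33,34 \right)} \left(-145\right) = - 45 \left(-4 + \frac{\sqrt{3}}{2}\right) + \left(19 - 306 + 33 \cdot 33\right) \left(-145\right) = \left(180 - \frac{45 \sqrt{3}}{2}\right) + \left(19 - 306 + 1089\right) \left(-145\right) = \left(180 - \frac{45 \sqrt{3}}{2}\right) + 802 \left(-145\right) = \left(180 - \frac{45 \sqrt{3}}{2}\right) - 116290 = -116110 - \frac{45 \sqrt{3}}{2}$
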